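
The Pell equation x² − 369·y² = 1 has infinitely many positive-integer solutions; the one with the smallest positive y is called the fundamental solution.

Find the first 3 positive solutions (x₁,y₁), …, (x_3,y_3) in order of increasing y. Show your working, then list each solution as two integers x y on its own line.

√369 → a₀=19, period (4,1,3,2,7,4,7,2,3,1,4,38); ℓ=12 even so k=11
step 0: (19, 1)  from 19·(1,0) + (0,1)
step 1: (77, 4)  from 4·(19,1) + (1,0)
step 2: (96, 5)  from 1·(77,4) + (19,1)
step 3: (365, 19)  from 3·(96,5) + (77,4)
…
step 5: (6147, 320)  from 7·(826,43) + (365,19)
step 6: (25414, 1323)  from 4·(6147,320) + (826,43)
…
step 9: (1364557, 71036)  from 3·(393504,20485) + (184045,9581)
step 10: (1758061, 91521)  from 1·(1364557,71036) + (393504,20485)
step 11: (8396801, 437120)  from 4·(1758061,91521) + (1364557,71036)
→ (8396801, 437120).  Check: 8396801²=70506267033601, 369·437120²=70506267033600, difference 1.
(x_2, y_2) = (8396801·8396801 + 369·437120·437120, 8396801·437120 + 437120·8396801) = (141012534067201, 7340819306240)
(x_3, y_3) = (8396801·141012534067201 + 369·437120·7340819306240, 8396801·7340819306240 + 437120·141012534067201) = (2368108374136006451201, 123278797782910239360)

8396801 437120
141012534067201 7340819306240
2368108374136006451201 123278797782910239360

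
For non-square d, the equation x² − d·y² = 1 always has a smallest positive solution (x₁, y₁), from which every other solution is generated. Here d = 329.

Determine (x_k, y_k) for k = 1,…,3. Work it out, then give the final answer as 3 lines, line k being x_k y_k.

d=329: √d = [18; 7,4,2,1,1,4,1,1,2,4,7,36] (ℓ=12, even), read p_11/q_11
i=0: a=18 ⇒ p=18, q=1
i=1: a=7 ⇒ p=127, q=7
…
i=7: a=1 ⇒ p=16125, q=889
…
i=9: a=2 ⇒ p=74857, q=4127
i=10: a=4 ⇒ p=328794, q=18127
i=11: a=7 ⇒ p=2376415, q=131016
(x₁, y₁) = (2376415, 131016);  2376415² − 329·131016² = 1 ✓
(2376415+131016√329)^2 = 11294696504449 + 622696775280√329
(2376415+131016√329)^3 = 53681772387237964255 + 2959571914453911384√329

2376415 131016
11294696504449 622696775280
53681772387237964255 2959571914453911384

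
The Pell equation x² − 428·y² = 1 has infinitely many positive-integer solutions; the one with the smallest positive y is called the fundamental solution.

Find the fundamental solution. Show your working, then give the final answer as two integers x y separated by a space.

1850887 89466

[20; 1,2,4,1,5,10,5,1,4,2,1,40] for √428; ℓ=12 ⇒ convergent index 11
i=0: a=20 ⇒ p=20, q=1
i=1: a=1 ⇒ p=21, q=1
i=2: a=2 ⇒ p=62, q=3
i=3: a=4 ⇒ p=269, q=13
i=4: a=1 ⇒ p=331, q=16
i=5: a=5 ⇒ p=1924, q=93
i=6: a=10 ⇒ p=19571, q=946
…
i=8: a=1 ⇒ p=119350, q=5769
i=9: a=4 ⇒ p=577179, q=27899
i=10: a=2 ⇒ p=1273708, q=61567
i=11: a=1 ⇒ p=1850887, q=89466
→ (1850887, 89466).  Check: 1850887²=3425782686769, 428·89466²=3425782686768, difference 1.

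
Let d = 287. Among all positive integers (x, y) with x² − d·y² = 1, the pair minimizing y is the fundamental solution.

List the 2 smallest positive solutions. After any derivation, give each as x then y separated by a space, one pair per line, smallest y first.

[16; 1,15,1,32] for √287; ℓ=4 ⇒ convergent index 3
i=0: a=16 ⇒ p=16, q=1
…
i=2: a=15 ⇒ p=271, q=16
i=3: a=1 ⇒ p=288, q=17
→ (288, 17).  Check: 288²=82944, 287·17²=82943, difference 1.
(288+17√287)^2 = 165887 + 9792√287

288 17
165887 9792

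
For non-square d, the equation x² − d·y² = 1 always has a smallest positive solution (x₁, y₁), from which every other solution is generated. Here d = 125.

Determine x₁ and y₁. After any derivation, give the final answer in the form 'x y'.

930249 83204

√125 → a₀=11, period (5,1,1,5,22); ℓ=5 odd so k=9
k=0  a_k=11  p_k/q_k = 11/1
k=1  a_k=5  p_k/q_k = 56/5
…
k=3  a_k=1  p_k/q_k = 123/11
k=4  a_k=5  p_k/q_k = 682/61
k=5  a_k=22  p_k/q_k = 15127/1353
k=6  a_k=5  p_k/q_k = 76317/6826
k=7  a_k=1  p_k/q_k = 91444/8179
k=8  a_k=1  p_k/q_k = 167761/15005
k=9  a_k=5  p_k/q_k = 930249/83204
(x₁, y₁) = (930249, 83204);  930249² − 125·83204² = 1 ✓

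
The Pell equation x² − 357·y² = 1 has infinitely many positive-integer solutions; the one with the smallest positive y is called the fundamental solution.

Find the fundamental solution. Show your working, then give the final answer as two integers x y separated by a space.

√357 → a₀=18, period (1,8,2,8,1,36); ℓ=6 even so k=5
i=0: a=18 ⇒ p=18, q=1
…
i=3: a=2 ⇒ p=359, q=19
i=4: a=8 ⇒ p=3042, q=161
i=5: a=1 ⇒ p=3401, q=180
fundamental: x₁=3401, y₁=180  (since 11566801 − 357·32400 = 1)

3401 180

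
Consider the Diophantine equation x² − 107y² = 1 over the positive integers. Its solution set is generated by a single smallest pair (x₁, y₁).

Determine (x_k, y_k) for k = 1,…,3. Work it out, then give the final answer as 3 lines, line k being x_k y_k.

962 93
1850887 178932
3561105626 344265075

d=107: √d = [10; 2,1,9,1,2,20] (ℓ=6, even), read p_5/q_5
k=0  a_k=10  p_k/q_k = 10/1
k=1  a_k=2  p_k/q_k = 21/2
k=2  a_k=1  p_k/q_k = 31/3
…
k=4  a_k=1  p_k/q_k = 331/32
k=5  a_k=2  p_k/q_k = 962/93
fundamental: x₁=962, y₁=93  (since 925444 − 107·8649 = 1)
(962+93√107)^2 = 1850887 + 178932√107
(962+93√107)^3 = 3561105626 + 344265075√107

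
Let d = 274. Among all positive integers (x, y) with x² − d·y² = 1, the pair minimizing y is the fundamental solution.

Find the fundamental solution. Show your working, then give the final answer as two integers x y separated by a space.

3959299 239190

d=274: √d = [16; 1,1,4,4,1,1,32] (ℓ=7, odd), read p_13/q_13
k=0  a_k=16  p_k/q_k = 16/1
…
k=6  a_k=1  p_k/q_k = 1407/85
…
k=12  a_k=1  p_k/q_k = 2189276/132259
k=13  a_k=1  p_k/q_k = 3959299/239190
fundamental: x₁=3959299, y₁=239190  (since 15676048571401 − 274·57211856100 = 1)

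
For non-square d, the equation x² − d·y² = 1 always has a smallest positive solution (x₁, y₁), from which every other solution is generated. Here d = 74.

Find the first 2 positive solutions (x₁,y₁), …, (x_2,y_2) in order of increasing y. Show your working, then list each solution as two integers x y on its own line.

d=74: √d = [8; 1,1,1,1,16] (ℓ=5, odd), read p_9/q_9
k=0  a_k=8  p_k/q_k = 8/1
k=1  a_k=1  p_k/q_k = 9/1
k=2  a_k=1  p_k/q_k = 17/2
k=3  a_k=1  p_k/q_k = 26/3
…
k=5  a_k=16  p_k/q_k = 714/83
k=6  a_k=1  p_k/q_k = 757/88
…
k=8  a_k=1  p_k/q_k = 2228/259
k=9  a_k=1  p_k/q_k = 3699/430
→ (3699, 430).  Check: 3699²=13682601, 74·430²=13682600, difference 1.
(x_2, y_2) = (3699·3699 + 74·430·430, 3699·430 + 430·3699) = (27365201, 3181140)

3699 430
27365201 3181140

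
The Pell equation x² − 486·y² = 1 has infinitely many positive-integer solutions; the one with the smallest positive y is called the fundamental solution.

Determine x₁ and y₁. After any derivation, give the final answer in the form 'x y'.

√486 → a₀=22, period (22,44); ℓ=2 even so k=1
a_0=22:  p_0=22·1+0=22,  q_0=22·0+1=1
a_1=22:  p_1=22·22+1=485,  q_1=22·1+0=22
(x₁, y₁) = (485, 22);  485² − 486·22² = 1 ✓

485 22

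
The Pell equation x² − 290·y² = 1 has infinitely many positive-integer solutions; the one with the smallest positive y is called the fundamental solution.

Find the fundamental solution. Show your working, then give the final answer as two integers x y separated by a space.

579 34

√290 = [17; 34, …], period ℓ=1 (odd) → k=1
i=0: a=17 ⇒ p=17, q=1
i=1: a=34 ⇒ p=579, q=34
→ (579, 34).  Check: 579²=335241, 290·34²=335240, difference 1.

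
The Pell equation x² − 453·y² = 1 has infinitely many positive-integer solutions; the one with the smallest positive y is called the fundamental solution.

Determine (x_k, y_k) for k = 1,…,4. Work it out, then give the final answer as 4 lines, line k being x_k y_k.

1653751 77700
5469784740001 256992905400
18091323967121133751 850004548596233100
59837090203895614338960001 2811391744490881177810800

√453 = [21; 3,1,1,10,14,10,1,1,3,42, …], period ℓ=10 (even) → k=9
k=0  a_k=21  p_k/q_k = 21/1
…
k=7  a_k=1  p_k/q_k = 245764/11547
k=8  a_k=1  p_k/q_k = 469329/22051
k=9  a_k=3  p_k/q_k = 1653751/77700
→ (1653751, 77700).  Check: 1653751²=2734892370001, 453·77700²=2734892370000, difference 1.
(1653751+77700√453)^2 = 5469784740001 + 256992905400√453
(1653751+77700√453)^3 = 18091323967121133751 + 850004548596233100√453
(1653751+77700√453)^4 = 59837090203895614338960001 + 2811391744490881177810800√453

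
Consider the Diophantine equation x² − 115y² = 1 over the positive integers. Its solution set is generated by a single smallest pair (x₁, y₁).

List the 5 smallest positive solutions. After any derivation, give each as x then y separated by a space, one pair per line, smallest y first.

d=115: √d = [10; 1,2,1,1,1,1,1,2,1,20] (ℓ=10, even), read p_9/q_9
i=0: a=10 ⇒ p=10, q=1
i=1: a=1 ⇒ p=11, q=1
i=2: a=2 ⇒ p=32, q=3
i=3: a=1 ⇒ p=43, q=4
i=4: a=1 ⇒ p=75, q=7
…
i=6: a=1 ⇒ p=193, q=18
…
i=8: a=2 ⇒ p=815, q=76
i=9: a=1 ⇒ p=1126, q=105
→ (1126, 105).  Check: 1126²=1267876, 115·105²=1267875, difference 1.
k=2:  x_2 = 1126·1126+115·105·105 = 2535751,  y_2 = 1126·105+105·1126 = 236460
k=3:  x_3 = 1126·2535751+115·105·236460 = 5710510126,  y_3 = 1126·236460+105·2535751 = 532507815
k=4:  x_4 = 1126·5710510126+115·105·532507815 = 12860066268001,  y_4 = 1126·532507815+105·5710510126 = 1199207362920
k=5:  x_5 = 1126·12860066268001+115·105·1199207362920 = 28960863525028126,  y_5 = 1126·1199207362920+105·12860066268001 = 2700614448788025

1126 105
2535751 236460
5710510126 532507815
12860066268001 1199207362920
28960863525028126 2700614448788025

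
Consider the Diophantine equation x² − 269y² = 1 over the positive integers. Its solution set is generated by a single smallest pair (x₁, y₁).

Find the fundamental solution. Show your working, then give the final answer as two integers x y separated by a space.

13449 820

d=269: √d = [16; 2,2,32] (ℓ=3, odd), read p_5/q_5
step 0: (16, 1)  from 16·(1,0) + (0,1)
step 1: (33, 2)  from 2·(16,1) + (1,0)
step 2: (82, 5)  from 2·(33,2) + (16,1)
…
step 4: (5396, 329)  from 2·(2657,162) + (82,5)
step 5: (13449, 820)  from 2·(5396,329) + (2657,162)
fundamental: x₁=13449, y₁=820  (since 180875601 − 269·672400 = 1)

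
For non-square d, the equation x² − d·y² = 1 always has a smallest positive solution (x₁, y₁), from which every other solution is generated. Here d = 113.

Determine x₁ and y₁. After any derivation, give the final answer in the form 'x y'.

1204353 113296

√113 → a₀=10, period (1,1,1,2,2,1,1,1,20); ℓ=9 odd so k=17
step 0: (10, 1)  from 10·(1,0) + (0,1)
…
step 6: (287, 27)  from 1·(202,19) + (85,8)
…
step 12: (49579, 4664)  from 1·(32794,3085) + (16785,1579)
…
step 14: (313483, 29490)  from 2·(131952,12413) + (49579,4664)
…
step 16: (758918, 71393)  from 1·(445435,41903) + (313483,29490)
step 17: (1204353, 113296)  from 1·(758918,71393) + (445435,41903)
fundamental: x₁=1204353, y₁=113296  (since 1450466148609 − 113·12835983616 = 1)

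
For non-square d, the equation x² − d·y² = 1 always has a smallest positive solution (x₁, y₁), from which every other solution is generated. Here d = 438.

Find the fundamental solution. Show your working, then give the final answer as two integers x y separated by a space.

√438 = [20; 1,12,1,40, …], period ℓ=4 (even) → k=3
i=0: a=20 ⇒ p=20, q=1
i=1: a=1 ⇒ p=21, q=1
i=2: a=12 ⇒ p=272, q=13
i=3: a=1 ⇒ p=293, q=14
→ (293, 14).  Check: 293²=85849, 438·14²=85848, difference 1.

293 14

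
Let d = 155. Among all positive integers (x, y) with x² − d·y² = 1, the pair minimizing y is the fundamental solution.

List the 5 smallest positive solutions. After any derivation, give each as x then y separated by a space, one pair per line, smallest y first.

√155 → a₀=12, period (2,4,2,24); ℓ=4 even so k=3
a_0=12:  p_0=12·1+0=12,  q_0=12·0+1=1
a_1=2:  p_1=2·12+1=25,  q_1=2·1+0=2
a_2=4:  p_2=4·25+12=112,  q_2=4·2+1=9
a_3=2:  p_3=2·112+25=249,  q_3=2·9+2=20
fundamental: x₁=249, y₁=20  (since 62001 − 155·400 = 1)
n=2: (249,20)∘(249,20) = (249·249+155·20·20, 249·20+20·249) = (124001,9960)
n=3: (124001,9960)∘(249,20) = (249·124001+155·20·9960, 249·9960+20·124001) = (61752249,4960060)
n=4: (61752249,4960060)∘(249,20) = (249·61752249+155·20·4960060, 249·4960060+20·61752249) = (30752496001,2470099920)
n=5: (30752496001,2470099920)∘(249,20) = (249·30752496001+155·20·2470099920, 249·2470099920+20·30752496001) = (15314681256249,1230104800100)

249 20
124001 9960
61752249 4960060
30752496001 2470099920
15314681256249 1230104800100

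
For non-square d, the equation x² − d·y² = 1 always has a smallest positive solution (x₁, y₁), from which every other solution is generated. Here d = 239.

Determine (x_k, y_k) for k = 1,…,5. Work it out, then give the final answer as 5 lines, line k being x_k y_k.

6195120 400729
76759023628799 4965128484960
951062724926484326640 61519133559490389671
11783895416893046404284364801 762236829394135240588726080
146005292350203948217495381647615600 9444297253032328704218497935069529

d=239: √d = [15; 2,5,1,2,4,15,4,2,1,5,2,30] (ℓ=12, even), read p_11/q_11
step 0: (15, 1)  from 15·(1,0) + (0,1)
step 1: (31, 2)  from 2·(15,1) + (1,0)
…
step 7: (154117, 9969)  from 4·(37907,2452) + (2489,161)
…
step 10: (2847431, 184185)  from 5·(500258,32359) + (346141,22390)
step 11: (6195120, 400729)  from 2·(2847431,184185) + (500258,32359)
fundamental: x₁=6195120, y₁=400729  (since 38379511814400 − 239·160583731441 = 1)
k=2:  x_2 = 6195120·6195120+239·400729·400729 = 76759023628799,  y_2 = 6195120·400729+400729·6195120 = 4965128484960
k=3:  x_3 = 6195120·76759023628799+239·400729·4965128484960 = 951062724926484326640,  y_3 = 6195120·4965128484960+400729·76759023628799 = 61519133559490389671
k=4:  x_4 = 6195120·951062724926484326640+239·400729·61519133559490389671 = 11783895416893046404284364801,  y_4 = 6195120·61519133559490389671+400729·951062724926484326640 = 762236829394135240588726080
k=5:  x_5 = 6195120·11783895416893046404284364801+239·400729·762236829394135240588726080 = 146005292350203948217495381647615600,  y_5 = 6195120·762236829394135240588726080+400729·11783895416893046404284364801 = 9444297253032328704218497935069529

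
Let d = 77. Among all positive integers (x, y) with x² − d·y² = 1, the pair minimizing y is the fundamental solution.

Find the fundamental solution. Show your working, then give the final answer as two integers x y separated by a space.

351 40

d=77: √d = [8; 1,3,2,3,1,16] (ℓ=6, even), read p_5/q_5
i=0: a=8 ⇒ p=8, q=1
…
i=2: a=3 ⇒ p=35, q=4
i=3: a=2 ⇒ p=79, q=9
i=4: a=3 ⇒ p=272, q=31
i=5: a=1 ⇒ p=351, q=40
fundamental: x₁=351, y₁=40  (since 123201 − 77·1600 = 1)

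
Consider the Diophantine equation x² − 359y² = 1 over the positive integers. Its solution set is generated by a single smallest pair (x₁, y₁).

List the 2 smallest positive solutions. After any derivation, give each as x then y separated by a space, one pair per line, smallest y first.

360 19
259199 13680

d=359: √d = [18; 1,17,1,36] (ℓ=4, even), read p_3/q_3
i=0: a=18 ⇒ p=18, q=1
…
i=2: a=17 ⇒ p=341, q=18
i=3: a=1 ⇒ p=360, q=19
→ (360, 19).  Check: 360²=129600, 359·19²=129599, difference 1.
(x_2, y_2) = (360·360 + 359·19·19, 360·19 + 19·360) = (259199, 13680)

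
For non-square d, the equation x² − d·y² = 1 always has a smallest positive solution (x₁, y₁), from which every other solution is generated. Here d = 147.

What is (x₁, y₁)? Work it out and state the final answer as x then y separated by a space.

√147 → a₀=12, period (8,24); ℓ=2 even so k=1
k=0  a_k=12  p_k/q_k = 12/1
k=1  a_k=8  p_k/q_k = 97/8
fundamental: x₁=97, y₁=8  (since 9409 − 147·64 = 1)

97 8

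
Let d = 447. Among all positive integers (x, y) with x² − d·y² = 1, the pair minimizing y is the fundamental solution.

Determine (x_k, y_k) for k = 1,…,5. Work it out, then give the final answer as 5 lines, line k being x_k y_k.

√447 → a₀=21, period (7,42); ℓ=2 even so k=1
step 0: (21, 1)  from 21·(1,0) + (0,1)
step 1: (148, 7)  from 7·(21,1) + (1,0)
fundamental: x₁=148, y₁=7  (since 21904 − 447·49 = 1)
k=2:  x_2 = 148·148+447·7·7 = 43807,  y_2 = 148·7+7·148 = 2072
k=3:  x_3 = 148·43807+447·7·2072 = 12966724,  y_3 = 148·2072+7·43807 = 613305
k=4:  x_4 = 148·12966724+447·7·613305 = 3838106497,  y_4 = 148·613305+7·12966724 = 181536208
k=5:  x_5 = 148·3838106497+447·7·181536208 = 1136066556388,  y_5 = 148·181536208+7·3838106497 = 53734104263

148 7
43807 2072
12966724 613305
3838106497 181536208
1136066556388 53734104263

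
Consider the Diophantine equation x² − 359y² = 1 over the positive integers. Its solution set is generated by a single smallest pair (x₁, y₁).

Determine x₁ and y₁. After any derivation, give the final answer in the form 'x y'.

√359 = [18; 1,17,1,36, …], period ℓ=4 (even) → k=3
a_0=18:  p_0=18·1+0=18,  q_0=18·0+1=1
a_1=1:  p_1=1·18+1=19,  q_1=1·1+0=1
a_2=17:  p_2=17·19+18=341,  q_2=17·1+1=18
a_3=1:  p_3=1·341+19=360,  q_3=1·18+1=19
fundamental: x₁=360, y₁=19  (since 129600 − 359·361 = 1)

360 19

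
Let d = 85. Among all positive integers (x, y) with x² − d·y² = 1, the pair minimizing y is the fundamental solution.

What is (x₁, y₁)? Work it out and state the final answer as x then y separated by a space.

√85 → a₀=9, period (4,1,1,4,18); ℓ=5 odd so k=9
step 0: (9, 1)  from 9·(1,0) + (0,1)
…
step 7: (34813, 3776)  from 1·(27926,3029) + (6887,747)
step 8: (62739, 6805)  from 1·(34813,3776) + (27926,3029)
step 9: (285769, 30996)  from 4·(62739,6805) + (34813,3776)
→ (285769, 30996).  Check: 285769²=81663921361, 85·30996²=81663921360, difference 1.

285769 30996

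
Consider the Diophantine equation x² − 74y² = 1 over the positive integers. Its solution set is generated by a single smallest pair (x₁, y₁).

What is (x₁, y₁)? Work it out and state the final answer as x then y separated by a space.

3699 430

√74 → a₀=8, period (1,1,1,1,16); ℓ=5 odd so k=9
a_0=8:  p_0=8·1+0=8,  q_0=8·0+1=1
a_1=1:  p_1=1·8+1=9,  q_1=1·1+0=1
a_2=1:  p_2=1·9+8=17,  q_2=1·1+1=2
a_3=1:  p_3=1·17+9=26,  q_3=1·2+1=3
a_4=1:  p_4=1·26+17=43,  q_4=1·3+2=5
a_5=16:  p_5=16·43+26=714,  q_5=16·5+3=83
a_6=1:  p_6=1·714+43=757,  q_6=1·83+5=88
…
a_8=1:  p_8=1·1471+757=2228,  q_8=1·171+88=259
a_9=1:  p_9=1·2228+1471=3699,  q_9=1·259+171=430
(x₁, y₁) = (3699, 430);  3699² − 74·430² = 1 ✓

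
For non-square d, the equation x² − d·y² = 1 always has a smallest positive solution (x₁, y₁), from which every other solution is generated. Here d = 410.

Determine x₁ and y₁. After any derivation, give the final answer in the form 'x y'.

√410 → a₀=20, period (4,40); ℓ=2 even so k=1
k=0  a_k=20  p_k/q_k = 20/1
k=1  a_k=4  p_k/q_k = 81/4
(x₁, y₁) = (81, 4);  81² − 410·4² = 1 ✓

81 4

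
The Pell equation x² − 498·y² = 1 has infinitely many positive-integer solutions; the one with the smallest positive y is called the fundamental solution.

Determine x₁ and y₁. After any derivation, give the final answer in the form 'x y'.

√498 = [22; 3,6,22,6,3,44, …], period ℓ=6 (even) → k=5
k=0  a_k=22  p_k/q_k = 22/1
k=1  a_k=3  p_k/q_k = 67/3
k=2  a_k=6  p_k/q_k = 424/19
k=3  a_k=22  p_k/q_k = 9395/421
k=4  a_k=6  p_k/q_k = 56794/2545
k=5  a_k=3  p_k/q_k = 179777/8056
(x₁, y₁) = (179777, 8056);  179777² − 498·8056² = 1 ✓

179777 8056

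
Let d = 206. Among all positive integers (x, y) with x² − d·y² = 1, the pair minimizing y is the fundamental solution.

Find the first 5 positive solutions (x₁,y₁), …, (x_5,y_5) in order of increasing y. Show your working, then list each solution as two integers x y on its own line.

[14; 2,1,5,14,5,1,2,28] for √206; ℓ=8 ⇒ convergent index 7
a_0=14:  p_0=14·1+0=14,  q_0=14·0+1=1
…
a_3=5:  p_3=5·43+29=244,  q_3=5·3+2=17
a_4=14:  p_4=14·244+43=3459,  q_4=14·17+3=241
…
a_6=1:  p_6=1·17539+3459=20998,  q_6=1·1222+241=1463
a_7=2:  p_7=2·20998+17539=59535,  q_7=2·1463+1222=4148
→ (59535, 4148).  Check: 59535²=3544416225, 206·4148²=3544416224, difference 1.
(59535+4148√206)^2 = 7088832449 + 493902360√206
(59535+4148√206)^3 = 844067279642895 + 58808954001052√206
(59535+4148√206)^4 = 100503090979990675201 + 7002382152411359280√206
(59535+4148√206)^5 = 11966903042143422416540175 + 833773642828811595468548√206

59535 4148
7088832449 493902360
844067279642895 58808954001052
100503090979990675201 7002382152411359280
11966903042143422416540175 833773642828811595468548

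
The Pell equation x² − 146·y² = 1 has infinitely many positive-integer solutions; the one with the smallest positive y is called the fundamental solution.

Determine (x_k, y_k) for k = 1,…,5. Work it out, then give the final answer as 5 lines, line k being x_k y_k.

145 12
42049 3480
12194065 1009188
3536236801 292661040
1025496478225 84870692412

√146 = [12; 12,24, …], period ℓ=2 (even) → k=1
k=0  a_k=12  p_k/q_k = 12/1
k=1  a_k=12  p_k/q_k = 145/12
→ (145, 12).  Check: 145²=21025, 146·12²=21024, difference 1.
n=2: (145,12)∘(145,12) = (145·145+146·12·12, 145·12+12·145) = (42049,3480)
n=3: (42049,3480)∘(145,12) = (145·42049+146·12·3480, 145·3480+12·42049) = (12194065,1009188)
n=4: (12194065,1009188)∘(145,12) = (145·12194065+146·12·1009188, 145·1009188+12·12194065) = (3536236801,292661040)
n=5: (3536236801,292661040)∘(145,12) = (145·3536236801+146·12·292661040, 145·292661040+12·3536236801) = (1025496478225,84870692412)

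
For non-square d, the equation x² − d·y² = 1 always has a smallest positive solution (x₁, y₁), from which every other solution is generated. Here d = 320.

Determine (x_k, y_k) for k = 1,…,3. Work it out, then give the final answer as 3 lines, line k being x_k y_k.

[17; 1,7,1,34] for √320; ℓ=4 ⇒ convergent index 3
step 0: (17, 1)  from 17·(1,0) + (0,1)
…
step 2: (143, 8)  from 7·(18,1) + (17,1)
step 3: (161, 9)  from 1·(143,8) + (18,1)
fundamental: x₁=161, y₁=9  (since 25921 − 320·81 = 1)
(161+9√320)^2 = 51841 + 2898√320
(161+9√320)^3 = 16692641 + 933147√320

161 9
51841 2898
16692641 933147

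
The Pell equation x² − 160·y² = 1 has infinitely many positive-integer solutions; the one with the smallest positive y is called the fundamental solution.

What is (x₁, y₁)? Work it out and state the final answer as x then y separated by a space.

√160 → a₀=12, period (1,1,1,5,1,1,1,24); ℓ=8 even so k=7
a_0=12:  p_0=12·1+0=12,  q_0=12·0+1=1
…
a_3=1:  p_3=1·25+13=38,  q_3=1·2+1=3
a_4=5:  p_4=5·38+25=215,  q_4=5·3+2=17
a_5=1:  p_5=1·215+38=253,  q_5=1·17+3=20
a_6=1:  p_6=1·253+215=468,  q_6=1·20+17=37
a_7=1:  p_7=1·468+253=721,  q_7=1·37+20=57
fundamental: x₁=721, y₁=57  (since 519841 − 160·3249 = 1)

721 57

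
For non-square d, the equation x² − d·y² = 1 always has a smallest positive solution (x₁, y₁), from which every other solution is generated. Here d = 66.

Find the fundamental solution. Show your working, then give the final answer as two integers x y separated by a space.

65 8

d=66: √d = [8; 8,16] (ℓ=2, even), read p_1/q_1
step 0: (8, 1)  from 8·(1,0) + (0,1)
step 1: (65, 8)  from 8·(8,1) + (1,0)
→ (65, 8).  Check: 65²=4225, 66·8²=4224, difference 1.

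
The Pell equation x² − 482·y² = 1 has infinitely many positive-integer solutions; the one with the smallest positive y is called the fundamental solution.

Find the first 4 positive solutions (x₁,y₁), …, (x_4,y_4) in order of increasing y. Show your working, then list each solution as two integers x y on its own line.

483 22
466577 21252
450712899 20529410
435388193857 19831388808

[21; 1,20,1,42] for √482; ℓ=4 ⇒ convergent index 3
step 0: (21, 1)  from 21·(1,0) + (0,1)
step 1: (22, 1)  from 1·(21,1) + (1,0)
step 2: (461, 21)  from 20·(22,1) + (21,1)
step 3: (483, 22)  from 1·(461,21) + (22,1)
(x₁, y₁) = (483, 22);  483² − 482·22² = 1 ✓
(483+22√482)^2 = 466577 + 21252√482
(483+22√482)^3 = 450712899 + 20529410√482
(483+22√482)^4 = 435388193857 + 19831388808√482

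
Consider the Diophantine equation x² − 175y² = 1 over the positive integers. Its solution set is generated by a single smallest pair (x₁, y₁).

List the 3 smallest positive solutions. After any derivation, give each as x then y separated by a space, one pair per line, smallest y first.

2024 153
8193151 619344
33165873224 2507104359

d=175: √d = [13; 4,2,1,2,4,26] (ℓ=6, even), read p_5/q_5
step 0: (13, 1)  from 13·(1,0) + (0,1)
step 1: (53, 4)  from 4·(13,1) + (1,0)
…
step 4: (463, 35)  from 2·(172,13) + (119,9)
step 5: (2024, 153)  from 4·(463,35) + (172,13)
→ (2024, 153).  Check: 2024²=4096576, 175·153²=4096575, difference 1.
n=2: (2024,153)∘(2024,153) = (2024·2024+175·153·153, 2024·153+153·2024) = (8193151,619344)
n=3: (8193151,619344)∘(2024,153) = (2024·8193151+175·153·619344, 2024·619344+153·8193151) = (33165873224,2507104359)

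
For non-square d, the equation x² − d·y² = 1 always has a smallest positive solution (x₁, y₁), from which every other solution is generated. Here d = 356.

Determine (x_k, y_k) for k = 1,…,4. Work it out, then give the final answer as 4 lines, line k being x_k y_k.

√356 → a₀=18, period (1,6,1,1,2,…,6,1,36); ℓ=14 even so k=13
k=0  a_k=18  p_k/q_k = 18/1
k=1  a_k=1  p_k/q_k = 19/1
k=2  a_k=6  p_k/q_k = 132/7
k=3  a_k=1  p_k/q_k = 151/8
k=4  a_k=1  p_k/q_k = 283/15
k=5  a_k=2  p_k/q_k = 717/38
k=6  a_k=1  p_k/q_k = 1000/53
k=7  a_k=8  p_k/q_k = 8717/462
k=8  a_k=1  p_k/q_k = 9717/515
k=9  a_k=2  p_k/q_k = 28151/1492
k=10  a_k=1  p_k/q_k = 37868/2007
k=11  a_k=1  p_k/q_k = 66019/3499
k=12  a_k=6  p_k/q_k = 433982/23001
k=13  a_k=1  p_k/q_k = 500001/26500
fundamental: x₁=500001, y₁=26500  (since 250001000001 − 356·702250000 = 1)
(500001+26500√356)^2 = 500002000001 + 26500053000√356
(500001+26500√356)^3 = 500003000004500001 + 26500106000079500√356
(500001+26500√356)^4 = 500004000010000008000001 + 26500159000265000106000√356

500001 26500
500002000001 26500053000
500003000004500001 26500106000079500
500004000010000008000001 26500159000265000106000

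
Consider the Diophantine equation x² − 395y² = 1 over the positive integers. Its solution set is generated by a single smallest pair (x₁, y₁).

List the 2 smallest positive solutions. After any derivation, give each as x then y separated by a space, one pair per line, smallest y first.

159 8
50561 2544

√395 = [19; 1,6,1,38, …], period ℓ=4 (even) → k=3
k=0  a_k=19  p_k/q_k = 19/1
k=1  a_k=1  p_k/q_k = 20/1
k=2  a_k=6  p_k/q_k = 139/7
k=3  a_k=1  p_k/q_k = 159/8
→ (159, 8).  Check: 159²=25281, 395·8²=25280, difference 1.
n=2: (159,8)∘(159,8) = (159·159+395·8·8, 159·8+8·159) = (50561,2544)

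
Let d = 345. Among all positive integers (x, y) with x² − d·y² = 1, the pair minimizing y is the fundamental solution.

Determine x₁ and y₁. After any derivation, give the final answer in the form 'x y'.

d=345: √d = [18; 1,1,2,1,6,1,2,1,1,36] (ℓ=10, even), read p_9/q_9
step 0: (18, 1)  from 18·(1,0) + (0,1)
…
step 4: (130, 7)  from 1·(93,5) + (37,2)
…
step 8: (3882, 209)  from 1·(2879,155) + (1003,54)
step 9: (6761, 364)  from 1·(3882,209) + (2879,155)
fundamental: x₁=6761, y₁=364  (since 45711121 − 345·132496 = 1)

6761 364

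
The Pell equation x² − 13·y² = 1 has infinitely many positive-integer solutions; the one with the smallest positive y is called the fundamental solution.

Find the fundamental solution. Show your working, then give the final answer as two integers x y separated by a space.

[3; 1,1,1,1,6] for √13; ℓ=5 ⇒ convergent index 9
i=0: a=3 ⇒ p=3, q=1
…
i=3: a=1 ⇒ p=11, q=3
i=4: a=1 ⇒ p=18, q=5
i=5: a=6 ⇒ p=119, q=33
i=6: a=1 ⇒ p=137, q=38
i=7: a=1 ⇒ p=256, q=71
i=8: a=1 ⇒ p=393, q=109
i=9: a=1 ⇒ p=649, q=180
fundamental: x₁=649, y₁=180  (since 421201 − 13·32400 = 1)

649 180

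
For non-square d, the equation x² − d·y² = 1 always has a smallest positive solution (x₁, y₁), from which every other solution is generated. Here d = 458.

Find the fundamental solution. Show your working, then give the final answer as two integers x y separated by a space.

22899 1070

√458 = [21; 2,2,42, …], period ℓ=3 (odd) → k=5
step 0: (21, 1)  from 21·(1,0) + (0,1)
step 1: (43, 2)  from 2·(21,1) + (1,0)
step 2: (107, 5)  from 2·(43,2) + (21,1)
step 3: (4537, 212)  from 42·(107,5) + (43,2)
step 4: (9181, 429)  from 2·(4537,212) + (107,5)
step 5: (22899, 1070)  from 2·(9181,429) + (4537,212)
(x₁, y₁) = (22899, 1070);  22899² − 458·1070² = 1 ✓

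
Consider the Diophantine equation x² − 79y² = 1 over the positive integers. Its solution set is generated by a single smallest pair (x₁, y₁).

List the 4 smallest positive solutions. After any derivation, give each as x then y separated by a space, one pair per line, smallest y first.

√79 → a₀=8, period (1,7,1,16); ℓ=4 even so k=3
k=0  a_k=8  p_k/q_k = 8/1
…
k=2  a_k=7  p_k/q_k = 71/8
k=3  a_k=1  p_k/q_k = 80/9
(x₁, y₁) = (80, 9);  80² − 79·9² = 1 ✓
(x_2, y_2) = (80·80 + 79·9·9, 80·9 + 9·80) = (12799, 1440)
(x_3, y_3) = (80·12799 + 79·9·1440, 80·1440 + 9·12799) = (2047760, 230391)
(x_4, y_4) = (80·2047760 + 79·9·230391, 80·230391 + 9·2047760) = (327628801, 36861120)

80 9
12799 1440
2047760 230391
327628801 36861120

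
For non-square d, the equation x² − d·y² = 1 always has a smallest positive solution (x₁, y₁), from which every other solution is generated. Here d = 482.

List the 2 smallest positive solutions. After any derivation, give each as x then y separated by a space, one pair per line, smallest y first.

√482 = [21; 1,20,1,42, …], period ℓ=4 (even) → k=3
a_0=21:  p_0=21·1+0=21,  q_0=21·0+1=1
…
a_2=20:  p_2=20·22+21=461,  q_2=20·1+1=21
a_3=1:  p_3=1·461+22=483,  q_3=1·21+1=22
→ (483, 22).  Check: 483²=233289, 482·22²=233288, difference 1.
(483+22√482)^2 = 466577 + 21252√482

483 22
466577 21252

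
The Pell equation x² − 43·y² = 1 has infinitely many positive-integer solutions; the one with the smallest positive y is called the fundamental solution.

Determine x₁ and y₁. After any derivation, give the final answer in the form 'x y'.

3482 531

d=43: √d = [6; 1,1,3,1,5,1,3,1,1,12] (ℓ=10, even), read p_9/q_9
step 0: (6, 1)  from 6·(1,0) + (0,1)
…
step 2: (13, 2)  from 1·(7,1) + (6,1)
step 3: (46, 7)  from 3·(13,2) + (7,1)
…
step 5: (341, 52)  from 5·(59,9) + (46,7)
step 6: (400, 61)  from 1·(341,52) + (59,9)
step 7: (1541, 235)  from 3·(400,61) + (341,52)
step 8: (1941, 296)  from 1·(1541,235) + (400,61)
step 9: (3482, 531)  from 1·(1941,296) + (1541,235)
fundamental: x₁=3482, y₁=531  (since 12124324 − 43·281961 = 1)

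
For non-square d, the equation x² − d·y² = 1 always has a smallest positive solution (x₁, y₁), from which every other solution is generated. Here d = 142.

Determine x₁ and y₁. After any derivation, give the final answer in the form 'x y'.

√142 = [11; 1,10,1,22, …], period ℓ=4 (even) → k=3
a_0=11:  p_0=11·1+0=11,  q_0=11·0+1=1
…
a_2=10:  p_2=10·12+11=131,  q_2=10·1+1=11
a_3=1:  p_3=1·131+12=143,  q_3=1·11+1=12
→ (143, 12).  Check: 143²=20449, 142·12²=20448, difference 1.

143 12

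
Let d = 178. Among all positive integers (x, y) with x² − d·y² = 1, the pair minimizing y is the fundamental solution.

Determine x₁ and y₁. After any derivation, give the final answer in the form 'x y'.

1601 120

√178 = [13; 2,1,12,1,2,26, …], period ℓ=6 (even) → k=5
a_0=13:  p_0=13·1+0=13,  q_0=13·0+1=1
…
a_2=1:  p_2=1·27+13=40,  q_2=1·2+1=3
a_3=12:  p_3=12·40+27=507,  q_3=12·3+2=38
a_4=1:  p_4=1·507+40=547,  q_4=1·38+3=41
a_5=2:  p_5=2·547+507=1601,  q_5=2·41+38=120
→ (1601, 120).  Check: 1601²=2563201, 178·120²=2563200, difference 1.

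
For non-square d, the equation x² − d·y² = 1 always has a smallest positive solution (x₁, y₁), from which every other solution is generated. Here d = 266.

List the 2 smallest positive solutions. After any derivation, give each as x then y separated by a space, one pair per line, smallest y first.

685 42
938449 57540

√266 = [16; 3,4,3,32, …], period ℓ=4 (even) → k=3
a_0=16:  p_0=16·1+0=16,  q_0=16·0+1=1
a_1=3:  p_1=3·16+1=49,  q_1=3·1+0=3
a_2=4:  p_2=4·49+16=212,  q_2=4·3+1=13
a_3=3:  p_3=3·212+49=685,  q_3=3·13+3=42
→ (685, 42).  Check: 685²=469225, 266·42²=469224, difference 1.
(x_2, y_2) = (685·685 + 266·42·42, 685·42 + 42·685) = (938449, 57540)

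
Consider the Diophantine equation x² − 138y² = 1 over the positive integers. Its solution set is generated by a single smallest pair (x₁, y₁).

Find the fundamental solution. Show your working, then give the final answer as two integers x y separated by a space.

√138 = [11; 1,2,1,22, …], period ℓ=4 (even) → k=3
a_0=11:  p_0=11·1+0=11,  q_0=11·0+1=1
a_1=1:  p_1=1·11+1=12,  q_1=1·1+0=1
a_2=2:  p_2=2·12+11=35,  q_2=2·1+1=3
a_3=1:  p_3=1·35+12=47,  q_3=1·3+1=4
fundamental: x₁=47, y₁=4  (since 2209 − 138·16 = 1)

47 4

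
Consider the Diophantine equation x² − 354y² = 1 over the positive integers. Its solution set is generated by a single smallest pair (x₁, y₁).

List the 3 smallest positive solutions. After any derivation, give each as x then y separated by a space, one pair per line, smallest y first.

258065 13716
133195088449 7079239080
68745981000924305 3653807666346684

[18; 1,4,2,2,18,2,2,4,1,36] for √354; ℓ=10 ⇒ convergent index 9
i=0: a=18 ⇒ p=18, q=1
i=1: a=1 ⇒ p=19, q=1
i=2: a=4 ⇒ p=94, q=5
…
i=7: a=2 ⇒ p=47771, q=2539
i=8: a=4 ⇒ p=210294, q=11177
i=9: a=1 ⇒ p=258065, q=13716
fundamental: x₁=258065, y₁=13716  (since 66597544225 − 354·188128656 = 1)
n=2: (258065,13716)∘(258065,13716) = (258065·258065+354·13716·13716, 258065·13716+13716·258065) = (133195088449,7079239080)
n=3: (133195088449,7079239080)∘(258065,13716) = (258065·133195088449+354·13716·7079239080, 258065·7079239080+13716·133195088449) = (68745981000924305,3653807666346684)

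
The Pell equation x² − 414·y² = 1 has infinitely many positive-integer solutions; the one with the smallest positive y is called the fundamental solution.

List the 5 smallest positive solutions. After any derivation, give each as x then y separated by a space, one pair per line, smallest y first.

√414 = [20; 2,1,7,2,7,1,2,40, …], period ℓ=8 (even) → k=7
a_0=20:  p_0=20·1+0=20,  q_0=20·0+1=1
a_1=2:  p_1=2·20+1=41,  q_1=2·1+0=2
…
a_6=1:  p_6=1·7447+997=8444,  q_6=1·366+49=415
a_7=2:  p_7=2·8444+7447=24335,  q_7=2·415+366=1196
(x₁, y₁) = (24335, 1196);  24335² − 414·1196² = 1 ✓
(24335+1196√414)^2 = 1184384449 + 58209320√414
(24335+1196√414)^3 = 57643991108495 + 2833047603204√414
(24335+1196√414)^4 = 2805533046066067201 + 137884426789729360√414
(24335+1196√414)^5 = 136545293294391499564175 + 6710835049023080347996√414

24335 1196
1184384449 58209320
57643991108495 2833047603204
2805533046066067201 137884426789729360
136545293294391499564175 6710835049023080347996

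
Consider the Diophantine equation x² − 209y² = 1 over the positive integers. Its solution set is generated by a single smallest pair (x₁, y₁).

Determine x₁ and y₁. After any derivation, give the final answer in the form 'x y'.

46551 3220

d=209: √d = [14; 2,5,3,2,3,5,2,28] (ℓ=8, even), read p_7/q_7
k=0  a_k=14  p_k/q_k = 14/1
k=1  a_k=2  p_k/q_k = 29/2
k=2  a_k=5  p_k/q_k = 159/11
k=3  a_k=3  p_k/q_k = 506/35
…
k=5  a_k=3  p_k/q_k = 4019/278
k=6  a_k=5  p_k/q_k = 21266/1471
k=7  a_k=2  p_k/q_k = 46551/3220
(x₁, y₁) = (46551, 3220);  46551² − 209·3220² = 1 ✓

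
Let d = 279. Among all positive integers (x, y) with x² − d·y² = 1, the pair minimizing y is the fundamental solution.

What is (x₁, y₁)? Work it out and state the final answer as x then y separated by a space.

1520 91

√279 = [16; 1,2,2,1,2,2,1,32, …], period ℓ=8 (even) → k=7
a_0=16:  p_0=16·1+0=16,  q_0=16·0+1=1
…
a_2=2:  p_2=2·17+16=50,  q_2=2·1+1=3
a_3=2:  p_3=2·50+17=117,  q_3=2·3+1=7
a_4=1:  p_4=1·117+50=167,  q_4=1·7+3=10
a_5=2:  p_5=2·167+117=451,  q_5=2·10+7=27
a_6=2:  p_6=2·451+167=1069,  q_6=2·27+10=64
a_7=1:  p_7=1·1069+451=1520,  q_7=1·64+27=91
(x₁, y₁) = (1520, 91);  1520² − 279·91² = 1 ✓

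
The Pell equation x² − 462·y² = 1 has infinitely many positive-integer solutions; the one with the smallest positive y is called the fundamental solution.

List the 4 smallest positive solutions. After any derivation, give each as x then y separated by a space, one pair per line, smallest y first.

√462 = [21; 2,42, …], period ℓ=2 (even) → k=1
i=0: a=21 ⇒ p=21, q=1
i=1: a=2 ⇒ p=43, q=2
→ (43, 2).  Check: 43²=1849, 462·2²=1848, difference 1.
(x_2, y_2) = (43·43 + 462·2·2, 43·2 + 2·43) = (3697, 172)
(x_3, y_3) = (43·3697 + 462·2·172, 43·172 + 2·3697) = (317899, 14790)
(x_4, y_4) = (43·317899 + 462·2·14790, 43·14790 + 2·317899) = (27335617, 1271768)

43 2
3697 172
317899 14790
27335617 1271768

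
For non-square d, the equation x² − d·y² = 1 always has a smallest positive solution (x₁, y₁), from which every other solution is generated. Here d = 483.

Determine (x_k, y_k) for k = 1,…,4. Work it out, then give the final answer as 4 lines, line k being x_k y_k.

22 1
967 44
42526 1935
1870177 85096

d=483: √d = [21; 1,42] (ℓ=2, even), read p_1/q_1
a_0=21:  p_0=21·1+0=21,  q_0=21·0+1=1
a_1=1:  p_1=1·21+1=22,  q_1=1·1+0=1
(x₁, y₁) = (22, 1);  22² − 483·1² = 1 ✓
(x_2, y_2) = (22·22 + 483·1·1, 22·1 + 1·22) = (967, 44)
(x_3, y_3) = (22·967 + 483·1·44, 22·44 + 1·967) = (42526, 1935)
(x_4, y_4) = (22·42526 + 483·1·1935, 22·1935 + 1·42526) = (1870177, 85096)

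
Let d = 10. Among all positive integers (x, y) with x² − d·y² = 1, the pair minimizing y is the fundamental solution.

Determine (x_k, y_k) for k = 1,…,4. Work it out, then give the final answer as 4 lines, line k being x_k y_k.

d=10: √d = [3; 6] (ℓ=1, odd), read p_1/q_1
i=0: a=3 ⇒ p=3, q=1
i=1: a=6 ⇒ p=19, q=6
(x₁, y₁) = (19, 6);  19² − 10·6² = 1 ✓
(x_2, y_2) = (19·19 + 10·6·6, 19·6 + 6·19) = (721, 228)
(x_3, y_3) = (19·721 + 10·6·228, 19·228 + 6·721) = (27379, 8658)
(x_4, y_4) = (19·27379 + 10·6·8658, 19·8658 + 6·27379) = (1039681, 328776)

19 6
721 228
27379 8658
1039681 328776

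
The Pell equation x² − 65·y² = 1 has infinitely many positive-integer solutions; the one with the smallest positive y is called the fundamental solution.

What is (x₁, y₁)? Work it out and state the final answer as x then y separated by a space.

√65 = [8; 16, …], period ℓ=1 (odd) → k=1
step 0: (8, 1)  from 8·(1,0) + (0,1)
step 1: (129, 16)  from 16·(8,1) + (1,0)
→ (129, 16).  Check: 129²=16641, 65·16²=16640, difference 1.

129 16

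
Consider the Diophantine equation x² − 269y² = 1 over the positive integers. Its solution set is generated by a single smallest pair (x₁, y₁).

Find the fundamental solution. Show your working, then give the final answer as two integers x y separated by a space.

[16; 2,2,32] for √269; ℓ=3 ⇒ convergent index 5
k=0  a_k=16  p_k/q_k = 16/1
k=1  a_k=2  p_k/q_k = 33/2
…
k=3  a_k=32  p_k/q_k = 2657/162
k=4  a_k=2  p_k/q_k = 5396/329
k=5  a_k=2  p_k/q_k = 13449/820
(x₁, y₁) = (13449, 820);  13449² − 269·820² = 1 ✓

13449 820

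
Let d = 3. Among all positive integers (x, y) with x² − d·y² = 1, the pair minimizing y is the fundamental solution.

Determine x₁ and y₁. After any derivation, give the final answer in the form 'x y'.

√3 = [1; 1,2, …], period ℓ=2 (even) → k=1
i=0: a=1 ⇒ p=1, q=1
i=1: a=1 ⇒ p=2, q=1
(x₁, y₁) = (2, 1);  2² − 3·1² = 1 ✓

2 1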